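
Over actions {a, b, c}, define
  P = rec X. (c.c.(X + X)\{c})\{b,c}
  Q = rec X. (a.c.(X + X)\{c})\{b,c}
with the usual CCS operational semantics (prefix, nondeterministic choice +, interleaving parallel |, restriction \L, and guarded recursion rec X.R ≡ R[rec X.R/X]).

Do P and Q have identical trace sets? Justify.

NO — witness ⟨a⟩

Reachable graph of P (1 states):
  p0 = rec X. (c.c.(X + X)\{c})\{b,c} has moves deadlocked
Reachable graph of Q (2 states):
  q0 = rec X. (a.c.(X + X)\{c})\{b,c} has moves --a--▸ q1
  q1 = (c.((rec X. (a.c.(X + X)\{c})\{b,c}) + (rec X. (a.c.(X + X)\{c})\{b,c}))\{c})\{b,c} has moves deadlocked
Executing a from Q (initial set {q0}):
  [1] a ⇒ {q1}
  Q completes σ.
Executing a from P (initial set {p0}):
  [1] a ⇒ ∅ (P stuck)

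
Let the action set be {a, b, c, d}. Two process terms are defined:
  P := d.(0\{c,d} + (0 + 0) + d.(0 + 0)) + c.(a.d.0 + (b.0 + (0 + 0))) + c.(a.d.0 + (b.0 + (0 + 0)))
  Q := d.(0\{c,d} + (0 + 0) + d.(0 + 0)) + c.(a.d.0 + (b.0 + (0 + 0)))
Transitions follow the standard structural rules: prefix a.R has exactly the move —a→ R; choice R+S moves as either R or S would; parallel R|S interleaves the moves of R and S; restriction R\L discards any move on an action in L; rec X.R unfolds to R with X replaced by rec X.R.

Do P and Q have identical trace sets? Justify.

LTS(P): 6 reachable states
  p0 = d.(0\{c,d} + (0 + 0) + d.(0 + 0)) + c.(a.d.0 + (b.0 + (0 + 0))) + c.(a.d.0 + (b.0 + (0 + 0))) ⊢ —c→ p1, —d→ p2
  p1 = a.d.0 + (b.0 + (0 + 0)) ⊢ —a→ p3, —b→ p4
  p2 = 0\{c,d} + (0 + 0) + d.(0 + 0) ⊢ —d→ p5
  p3 = d.0 ⊢ —d→ p4
  p4 = 0 ⊢ ·
  p5 = 0 + 0 ⊢ ·
LTS(Q): 6 reachable states
  q0 = d.(0\{c,d} + (0 + 0) + d.(0 + 0)) + c.(a.d.0 + (b.0 + (0 + 0))) ⊢ —c→ q1, —d→ q2
  q1 = a.d.0 + (b.0 + (0 + 0)) ⊢ —a→ q3, —b→ q4
  q2 = 0\{c,d} + (0 + 0) + d.(0 + 0) ⊢ —d→ q5
  q3 = d.0 ⊢ —d→ q4
  q4 = 0 ⊢ ·
  q5 = 0 + 0 ⊢ ·
Bisimilarity quotient blocks:
  B0 = {p0, q0}
  B1 = {p1, q1}
  B2 = {p4, p5, q4, q5}
  B3 = {p2, p3, q2, q3}
p0 ∈ B0, q0 ∈ B0 → same block
Bisimilar ⇒ trace-equivalent.

traces(P) = traces(Q)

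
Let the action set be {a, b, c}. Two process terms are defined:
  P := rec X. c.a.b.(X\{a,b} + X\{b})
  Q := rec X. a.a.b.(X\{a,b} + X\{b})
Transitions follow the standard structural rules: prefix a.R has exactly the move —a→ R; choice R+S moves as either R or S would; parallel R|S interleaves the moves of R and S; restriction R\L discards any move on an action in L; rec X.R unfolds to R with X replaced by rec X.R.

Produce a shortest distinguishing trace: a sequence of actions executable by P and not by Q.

LTS(P): 7 reachable states
  u0 = rec X. c.a.b.(X\{a,b} + X\{b}) | -c-> u1
  u1 = a.b.((rec X. c.a.b.(X\{a,b} + X\{b}))\{a,b} + (rec X. c.a.b.(X\{a,b} + X\{b}))\{b}) | -a-> u2
  u2 = b.((rec X. c.a.b.(X\{a,b} + X\{b}))\{a,b} + (rec X. c.a.b.(X\{a,b} + X\{b}))\{b}) | -b-> u3
  u3 = (rec X. c.a.b.(X\{a,b} + X\{b}))\{a,b} + (rec X. c.a.b.(X\{a,b} + X\{b}))\{b} | -c-> u4, -c-> u5
  u4 = (a.b.((rec X. c.a.b.(X\{a,b} + X\{b}))\{a,b} + (rec X. c.a.b.(X\{a,b} + X\{b}))\{b}))\{a,b} | stopped
  u5 = (a.b.((rec X. c.a.b.(X\{a,b} + X\{b}))\{a,b} + (rec X. c.a.b.(X\{a,b} + X\{b}))\{b}))\{b} | -a-> u6
  u6 = (b.((rec X. c.a.b.(X\{a,b} + X\{b}))\{a,b} + (rec X. c.a.b.(X\{a,b} + X\{b}))\{b}))\{b} | stopped
LTS(Q): 6 reachable states
  v0 = rec X. a.a.b.(X\{a,b} + X\{b}) | -a-> v1
  v1 = a.b.((rec X. a.a.b.(X\{a,b} + X\{b}))\{a,b} + (rec X. a.a.b.(X\{a,b} + X\{b}))\{b}) | -a-> v2
  v2 = b.((rec X. a.a.b.(X\{a,b} + X\{b}))\{a,b} + (rec X. a.a.b.(X\{a,b} + X\{b}))\{b}) | -b-> v3
  v3 = (rec X. a.a.b.(X\{a,b} + X\{b}))\{a,b} + (rec X. a.a.b.(X\{a,b} + X\{b}))\{b} | -a-> v4
  v4 = (a.b.((rec X. a.a.b.(X\{a,b} + X\{b}))\{a,b} + (rec X. a.a.b.(X\{a,b} + X\{b}))\{b}))\{b} | -a-> v5
  v5 = (b.((rec X. a.a.b.(X\{a,b} + X\{b}))\{a,b} + (rec X. a.a.b.(X\{a,b} + X\{b}))\{b}))\{b} | stopped
Trace ⟨c⟩ through P, begin at {u0}:
  after c @ step 1: {u1}
  P completes σ.
Trace ⟨c⟩ through Q, begin at {v0}:
  after c @ step 1: ∅ (Q stuck)

c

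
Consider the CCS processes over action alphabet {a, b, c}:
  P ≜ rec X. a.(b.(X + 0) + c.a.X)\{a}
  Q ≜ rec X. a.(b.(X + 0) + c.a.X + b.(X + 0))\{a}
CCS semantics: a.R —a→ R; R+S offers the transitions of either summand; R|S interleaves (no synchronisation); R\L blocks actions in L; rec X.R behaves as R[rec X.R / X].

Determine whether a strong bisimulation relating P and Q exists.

LTS(P): 4 reachable states
  p0 = rec X. a.(b.(X + 0) + c.a.X)\{a} | =a=> p1
  p1 = (b.((rec X. a.(b.(X + 0) + c.a.X)\{a}) + 0) + c.a.(rec X. a.(b.(X + 0) + c.a.X)\{a}))\{a} | =b=> p2, =c=> p3
  p2 = ((rec X. a.(b.(X + 0) + c.a.X)\{a}) + 0)\{a} | ∅
  p3 = (a.(rec X. a.(b.(X + 0) + c.a.X)\{a}))\{a} | ∅
LTS(Q): 4 reachable states
  q0 = rec X. a.(b.(X + 0) + c.a.X + b.(X + 0))\{a} | =a=> q1
  q1 = (b.((rec X. a.(b.(X + 0) + c.a.X + b.(X + 0))\{a}) + 0) + c.a.(rec X. a.(b.(X + 0) + c.a.X + b.(X + 0))\{a}) + b.((rec X. a.(b.(X + 0) + c.a.X + b.(X + 0))\{a}) + 0))\{a} | =b=> q2, =c=> q3
  q2 = ((rec X. a.(b.(X + 0) + c.a.X + b.(X + 0))\{a}) + 0)\{a} | ∅
  q3 = (a.(rec X. a.(b.(X + 0) + c.a.X + b.(X + 0))\{a}))\{a} | ∅
Partition-refinement fixed point:
  B0 = {p0, q0}
  B1 = {p1, q1}
  B2 = {p2, p3, q2, q3}
p0 ∈ B0, q0 ∈ B0 → same block

bisimilar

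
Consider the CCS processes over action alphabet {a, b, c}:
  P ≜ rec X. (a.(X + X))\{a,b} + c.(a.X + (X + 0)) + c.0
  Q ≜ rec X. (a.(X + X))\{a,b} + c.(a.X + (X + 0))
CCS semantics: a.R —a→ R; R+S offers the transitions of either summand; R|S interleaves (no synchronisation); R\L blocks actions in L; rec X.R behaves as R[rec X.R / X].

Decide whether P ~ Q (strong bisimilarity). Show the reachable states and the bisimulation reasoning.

P ≁ Q

LTS(P): 3 reachable states
  m0 = rec X. (a.(X + X))\{a,b} + c.(a.X + (X + 0)) + c.0 → ··c··> m1, ··c··> m2
  m1 = 0 → stopped
  m2 = a.(rec X. (a.(X + X))\{a,b} + c.(a.X + (X + 0)) + c.0) + ((rec X. (a.(X + X))\{a,b} + c.(a.X + (X + 0)) + c.0) + 0) → ··a··> m0, ··c··> m1, ··c··> m2
LTS(Q): 2 reachable states
  n0 = rec X. (a.(X + X))\{a,b} + c.(a.X + (X + 0)) → ··c··> n1
  n1 = a.(rec X. (a.(X + X))\{a,b} + c.(a.X + (X + 0))) + ((rec X. (a.(X + X))\{a,b} + c.(a.X + (X + 0))) + 0) → ··a··> n0, ··c··> n1
Bisimilarity quotient blocks:
  B0 = {m0}
  B1 = {m2}
  B2 = {m1}
  B3 = {n0}
  B4 = {n1}
m0 ∈ B0, n0 ∈ B3 → different blocks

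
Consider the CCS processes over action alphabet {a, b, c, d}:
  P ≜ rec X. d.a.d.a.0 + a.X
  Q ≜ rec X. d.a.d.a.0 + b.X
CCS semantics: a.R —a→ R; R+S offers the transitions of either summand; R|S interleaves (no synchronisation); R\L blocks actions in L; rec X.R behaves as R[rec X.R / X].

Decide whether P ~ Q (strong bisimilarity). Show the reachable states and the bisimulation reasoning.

P's transition system — 5 states:
  s0 = rec X. d.a.d.a.0 + a.X :: -a-> s0, -d-> s1
  s1 = a.d.a.0 :: -a-> s2
  s2 = d.a.0 :: -d-> s3
  s3 = a.0 :: -a-> s4
  s4 = 0 :: deadlocked
Q's transition system — 5 states:
  t0 = rec X. d.a.d.a.0 + b.X :: -b-> t0, -d-> t1
  t1 = a.d.a.0 :: -a-> t2
  t2 = d.a.0 :: -d-> t3
  t3 = a.0 :: -a-> t4
  t4 = 0 :: deadlocked
Coarsest stable partition (strong bisimilarity classes):
  B0 = {s0}
  B1 = {s1, t1}
  B2 = {s2, t2}
  B3 = {s3, t3}
  B4 = {s4, t4}
  B5 = {t0}
s0 ∈ B0, t0 ∈ B5 → different blocks

not bisimilar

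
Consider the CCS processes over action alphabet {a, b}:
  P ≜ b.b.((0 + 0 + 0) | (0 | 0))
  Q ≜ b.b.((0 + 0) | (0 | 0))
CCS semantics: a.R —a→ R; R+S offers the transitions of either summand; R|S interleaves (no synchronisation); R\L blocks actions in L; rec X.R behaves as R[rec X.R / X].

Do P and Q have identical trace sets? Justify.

trace-equivalent

Reachable graph of P (3 states):
  m0 = b.b.((0 + 0 + 0) | (0 | 0)) | --b--▸ m1
  m1 = b.((0 + 0 + 0) | (0 | 0)) | --b--▸ m2
  m2 = (0 + 0 + 0) | (0 | 0) | stopped
Reachable graph of Q (3 states):
  n0 = b.b.((0 + 0) | (0 | 0)) | --b--▸ n1
  n1 = b.((0 + 0) | (0 | 0)) | --b--▸ n2
  n2 = (0 + 0) | (0 | 0) | stopped
Partition-refinement fixed point:
  B0 = {m0, n0}
  B1 = {m1, n1}
  B2 = {m2, n2}
m0 ∈ B0, n0 ∈ B0 → same block
Bisimilar ⇒ trace-equivalent.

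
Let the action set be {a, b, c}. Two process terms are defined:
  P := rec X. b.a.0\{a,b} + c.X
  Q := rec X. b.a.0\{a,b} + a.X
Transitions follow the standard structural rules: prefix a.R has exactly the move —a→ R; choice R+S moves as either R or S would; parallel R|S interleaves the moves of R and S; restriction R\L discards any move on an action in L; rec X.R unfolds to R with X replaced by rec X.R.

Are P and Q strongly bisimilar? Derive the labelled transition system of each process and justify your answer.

P's transition system — 3 states:
  s0 = rec X. b.a.0\{a,b} + c.X | -b-> s1, -c-> s0
  s1 = a.0\{a,b} | -a-> s2
  s2 = 0\{a,b} | ∅
Q's transition system — 3 states:
  t0 = rec X. b.a.0\{a,b} + a.X | -a-> t0, -b-> t1
  t1 = a.0\{a,b} | -a-> t2
  t2 = 0\{a,b} | ∅
Coarsest stable partition (strong bisimilarity classes):
  B0 = {s0}
  B1 = {s1, t1}
  B2 = {s2, t2}
  B3 = {t0}
s0 ∈ B0, t0 ∈ B3 → different blocks

not bisimilar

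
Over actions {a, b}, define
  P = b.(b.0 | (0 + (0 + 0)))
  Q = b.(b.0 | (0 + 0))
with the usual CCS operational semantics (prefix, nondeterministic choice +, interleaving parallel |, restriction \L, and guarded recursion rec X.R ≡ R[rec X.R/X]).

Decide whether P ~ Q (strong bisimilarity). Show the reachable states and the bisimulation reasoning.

LTS(P): 3 reachable states
  m0 = b.(b.0 | (0 + (0 + 0))) has moves -b-> m1
  m1 = b.0 | (0 + (0 + 0)) has moves -b-> m2
  m2 = 0 | (0 + (0 + 0)) has moves (no moves)
LTS(Q): 3 reachable states
  n0 = b.(b.0 | (0 + 0)) has moves -b-> n1
  n1 = b.0 | (0 + 0) has moves -b-> n2
  n2 = 0 | (0 + 0) has moves (no moves)
Partition-refinement fixed point:
  B0 = {m0, n0}
  B1 = {m1, n1}
  B2 = {m2, n2}
m0 ∈ B0, n0 ∈ B0 → same block

P ~ Q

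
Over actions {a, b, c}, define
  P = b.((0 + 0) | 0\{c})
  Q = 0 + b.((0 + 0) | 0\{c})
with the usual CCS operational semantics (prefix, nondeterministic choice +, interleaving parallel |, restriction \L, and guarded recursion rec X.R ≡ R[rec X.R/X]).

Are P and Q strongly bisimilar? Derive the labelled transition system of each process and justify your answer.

P's transition system — 2 states:
  m0 = b.((0 + 0) | 0\{c}) ⊢ --b--▸ m1
  m1 = (0 + 0) | 0\{c} ⊢ stopped
Q's transition system — 2 states:
  n0 = 0 + b.((0 + 0) | 0\{c}) ⊢ --b--▸ n1
  n1 = (0 + 0) | 0\{c} ⊢ stopped
Coarsest stable partition (strong bisimilarity classes):
  B0 = {m0, n0}
  B1 = {m1, n1}
m0 ∈ B0, n0 ∈ B0 → same block

bisimilar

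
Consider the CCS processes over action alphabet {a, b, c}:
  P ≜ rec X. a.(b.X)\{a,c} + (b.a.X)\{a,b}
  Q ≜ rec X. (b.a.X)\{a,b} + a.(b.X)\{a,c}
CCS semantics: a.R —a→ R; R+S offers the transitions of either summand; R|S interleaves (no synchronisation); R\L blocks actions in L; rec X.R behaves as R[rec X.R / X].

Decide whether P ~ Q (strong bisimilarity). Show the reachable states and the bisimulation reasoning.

Reachable graph of P (3 states):
  m0 = rec X. a.(b.X)\{a,c} + (b.a.X)\{a,b} | =a=> m1
  m1 = (b.(rec X. a.(b.X)\{a,c} + (b.a.X)\{a,b}))\{a,c} | =b=> m2
  m2 = (rec X. a.(b.X)\{a,c} + (b.a.X)\{a,b})\{a,c} | ∅
Reachable graph of Q (3 states):
  n0 = rec X. (b.a.X)\{a,b} + a.(b.X)\{a,c} | =a=> n1
  n1 = (b.(rec X. (b.a.X)\{a,b} + a.(b.X)\{a,c}))\{a,c} | =b=> n2
  n2 = (rec X. (b.a.X)\{a,b} + a.(b.X)\{a,c})\{a,c} | ∅
Bisimilarity quotient blocks:
  B0 = {m0, n0}
  B1 = {m1, n1}
  B2 = {m2, n2}
m0 ∈ B0, n0 ∈ B0 → same block

P ~ Q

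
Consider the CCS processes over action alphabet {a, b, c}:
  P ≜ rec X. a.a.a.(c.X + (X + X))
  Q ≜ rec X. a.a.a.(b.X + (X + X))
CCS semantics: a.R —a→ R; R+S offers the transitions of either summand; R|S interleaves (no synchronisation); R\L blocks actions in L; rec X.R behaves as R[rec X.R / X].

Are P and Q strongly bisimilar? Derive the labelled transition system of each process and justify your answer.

Reachable graph of P (4 states):
  u0 = rec X. a.a.a.(c.X + (X + X)) :: =a=> u1
  u1 = a.a.(c.(rec X. a.a.a.(c.X + (X + X))) + ((rec X. a.a.a.(c.X + (X + X))) + (rec X. a.a.a.(c.X + (X + X))))) :: =a=> u2
  u2 = a.(c.(rec X. a.a.a.(c.X + (X + X))) + ((rec X. a.a.a.(c.X + (X + X))) + (rec X. a.a.a.(c.X + (X + X))))) :: =a=> u3
  u3 = c.(rec X. a.a.a.(c.X + (X + X))) + ((rec X. a.a.a.(c.X + (X + X))) + (rec X. a.a.a.(c.X + (X + X)))) :: =a=> u1, =c=> u0
Reachable graph of Q (4 states):
  v0 = rec X. a.a.a.(b.X + (X + X)) :: =a=> v1
  v1 = a.a.(b.(rec X. a.a.a.(b.X + (X + X))) + ((rec X. a.a.a.(b.X + (X + X))) + (rec X. a.a.a.(b.X + (X + X))))) :: =a=> v2
  v2 = a.(b.(rec X. a.a.a.(b.X + (X + X))) + ((rec X. a.a.a.(b.X + (X + X))) + (rec X. a.a.a.(b.X + (X + X))))) :: =a=> v3
  v3 = b.(rec X. a.a.a.(b.X + (X + X))) + ((rec X. a.a.a.(b.X + (X + X))) + (rec X. a.a.a.(b.X + (X + X)))) :: =a=> v1, =b=> v0
Partition-refinement fixed point:
  B0 = {u0}
  B1 = {u1}
  B2 = {u2}
  B3 = {u3}
  B4 = {v0}
  B5 = {v1}
  B6 = {v2}
  B7 = {v3}
u0 ∈ B0, v0 ∈ B4 → different blocks

not bisimilar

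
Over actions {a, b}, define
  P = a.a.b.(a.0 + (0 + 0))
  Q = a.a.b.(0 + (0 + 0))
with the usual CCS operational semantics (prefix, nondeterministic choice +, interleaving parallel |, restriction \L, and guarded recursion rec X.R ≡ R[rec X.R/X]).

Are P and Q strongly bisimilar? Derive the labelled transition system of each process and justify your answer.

NO

P's transition system — 5 states:
  m0 = a.a.b.(a.0 + (0 + 0)) :: -a-> m1
  m1 = a.b.(a.0 + (0 + 0)) :: -a-> m2
  m2 = b.(a.0 + (0 + 0)) :: -b-> m3
  m3 = a.0 + (0 + 0) :: -a-> m4
  m4 = 0 :: (no moves)
Q's transition system — 4 states:
  n0 = a.a.b.(0 + (0 + 0)) :: -a-> n1
  n1 = a.b.(0 + (0 + 0)) :: -a-> n2
  n2 = b.(0 + (0 + 0)) :: -b-> n3
  n3 = 0 + (0 + 0) :: (no moves)
Coarsest stable partition (strong bisimilarity classes):
  B0 = {m0}
  B1 = {m1}
  B2 = {m2}
  B3 = {m3}
  B4 = {m4, n3}
  B5 = {n0}
  B6 = {n1}
  B7 = {n2}
m0 ∈ B0, n0 ∈ B5 → different blocks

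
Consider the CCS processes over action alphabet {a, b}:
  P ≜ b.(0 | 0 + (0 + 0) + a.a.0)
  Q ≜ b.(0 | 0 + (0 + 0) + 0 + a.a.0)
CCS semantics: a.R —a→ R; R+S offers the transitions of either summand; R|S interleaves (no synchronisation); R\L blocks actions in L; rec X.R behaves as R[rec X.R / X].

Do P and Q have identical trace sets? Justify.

YES

P's transition system — 4 states:
  p0 = b.(0 | 0 + (0 + 0) + a.a.0) :: —b→ p1
  p1 = 0 | 0 + (0 + 0) + a.a.0 :: —a→ p2
  p2 = a.0 :: —a→ p3
  p3 = 0 :: stopped
Q's transition system — 4 states:
  q0 = b.(0 | 0 + (0 + 0) + 0 + a.a.0) :: —b→ q1
  q1 = 0 | 0 + (0 + 0) + 0 + a.a.0 :: —a→ q2
  q2 = a.0 :: —a→ q3
  q3 = 0 :: stopped
Bisimilarity quotient blocks:
  B0 = {p0, q0}
  B1 = {p1, q1}
  B2 = {p2, q2}
  B3 = {p3, q3}
p0 ∈ B0, q0 ∈ B0 → same block
Bisimilar ⇒ trace-equivalent.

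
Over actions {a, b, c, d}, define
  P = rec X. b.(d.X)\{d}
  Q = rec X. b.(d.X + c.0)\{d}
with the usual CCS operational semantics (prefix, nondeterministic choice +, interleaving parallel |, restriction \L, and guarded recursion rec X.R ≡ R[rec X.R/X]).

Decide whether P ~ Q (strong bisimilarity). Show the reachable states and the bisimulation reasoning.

LTS(P): 2 reachable states
  u0 = rec X. b.(d.X)\{d} ⊢ —b→ u1
  u1 = (d.(rec X. b.(d.X)\{d}))\{d} ⊢ (no moves)
LTS(Q): 3 reachable states
  v0 = rec X. b.(d.X + c.0)\{d} ⊢ —b→ v1
  v1 = (d.(rec X. b.(d.X + c.0)\{d}) + c.0)\{d} ⊢ —c→ v2
  v2 = 0\{d} ⊢ (no moves)
Bisimilarity quotient blocks:
  B0 = {u0}
  B1 = {u1, v2}
  B2 = {v0}
  B3 = {v1}
u0 ∈ B0, v0 ∈ B2 → different blocks

P ≁ Q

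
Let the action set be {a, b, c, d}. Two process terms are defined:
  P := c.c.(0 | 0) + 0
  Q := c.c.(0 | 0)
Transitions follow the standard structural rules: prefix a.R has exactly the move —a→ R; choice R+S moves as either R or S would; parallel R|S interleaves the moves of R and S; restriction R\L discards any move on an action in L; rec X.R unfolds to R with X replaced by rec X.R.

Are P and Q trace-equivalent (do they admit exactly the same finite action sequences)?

traces(P) = traces(Q)

Reachable graph of P (3 states):
  p0 = c.c.(0 | 0) + 0 | -c-> p1
  p1 = c.(0 | 0) | -c-> p2
  p2 = 0 | 0 | (no moves)
Reachable graph of Q (3 states):
  q0 = c.c.(0 | 0) | -c-> q1
  q1 = c.(0 | 0) | -c-> q2
  q2 = 0 | 0 | (no moves)
Coarsest stable partition (strong bisimilarity classes):
  B0 = {p0, q0}
  B1 = {p1, q1}
  B2 = {p2, q2}
p0 ∈ B0, q0 ∈ B0 → same block
Bisimilar ⇒ trace-equivalent.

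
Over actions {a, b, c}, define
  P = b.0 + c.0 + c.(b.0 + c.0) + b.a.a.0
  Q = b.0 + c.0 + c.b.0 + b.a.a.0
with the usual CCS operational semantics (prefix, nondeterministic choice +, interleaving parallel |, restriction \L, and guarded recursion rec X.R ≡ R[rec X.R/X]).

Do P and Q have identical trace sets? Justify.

Reachable graph of P (5 states):
  m0 = b.0 + c.0 + c.(b.0 + c.0) + b.a.a.0 :: =b=> m1, =b=> m2, =c=> m1, =c=> m3
  m1 = 0 :: (no moves)
  m2 = a.a.0 :: =a=> m4
  m3 = b.0 + c.0 :: =b=> m1, =c=> m1
  m4 = a.0 :: =a=> m1
Reachable graph of Q (5 states):
  n0 = b.0 + c.0 + c.b.0 + b.a.a.0 :: =b=> n1, =b=> n2, =c=> n1, =c=> n3
  n1 = 0 :: (no moves)
  n2 = a.a.0 :: =a=> n4
  n3 = b.0 :: =b=> n1
  n4 = a.0 :: =a=> n1
Trace ⟨cc⟩ through P, begin at {m0}:
  step 1 (c): {m1, m3}
  step 2 (c): {m1}
  P completes σ.
Trace ⟨cc⟩ through Q, begin at {n0}:
  step 1 (c): {n1, n3}
  step 2 (c): no successor for Q

trace-distinct — witness ⟨cc⟩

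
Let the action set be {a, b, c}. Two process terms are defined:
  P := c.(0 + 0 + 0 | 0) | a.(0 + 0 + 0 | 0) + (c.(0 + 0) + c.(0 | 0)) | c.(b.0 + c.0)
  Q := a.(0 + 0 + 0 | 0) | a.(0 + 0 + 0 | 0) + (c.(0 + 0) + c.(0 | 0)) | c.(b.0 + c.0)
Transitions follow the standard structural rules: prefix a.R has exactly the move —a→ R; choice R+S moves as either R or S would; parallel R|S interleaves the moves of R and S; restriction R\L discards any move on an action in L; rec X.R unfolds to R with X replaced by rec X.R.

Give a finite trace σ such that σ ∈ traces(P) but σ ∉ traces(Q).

P's transition system — 12 states:
  m0 = c.(0 + 0 + 0 | 0) | a.(0 + 0 + 0 | 0) + (c.(0 + 0) + c.(0 | 0)) | c.(b.0 + c.0) has moves —a→ m1, —c→ m2, —c→ m3, —c→ m4, —c→ m5
  m1 = c.(0 + 0 + 0 | 0) | (0 + 0 + 0 | 0) has moves —c→ m6
  m2 = (0 + 0 + 0 | 0) | a.(0 + 0 + 0 | 0) has moves —a→ m6
  m3 = (0 + 0) | c.(b.0 + c.0) has moves —c→ m7
  m4 = (c.(0 + 0) + c.(0 | 0)) | (b.0 + c.0) has moves —b→ m8, —c→ m7, —c→ m8, —c→ m9
  m5 = 0 | 0 | c.(b.0 + c.0) has moves —c→ m9
  m6 = (0 + 0 + 0 | 0) | (0 + 0 + 0 | 0) has moves (no moves)
  m7 = (0 + 0) | (b.0 + c.0) has moves —b→ m10, —c→ m10
  m8 = (c.(0 + 0) + c.(0 | 0)) | 0 has moves —c→ m10, —c→ m11
  m9 = 0 | 0 | (b.0 + c.0) has moves —b→ m11, —c→ m11
  m10 = (0 + 0) | 0 has moves (no moves)
  m11 = 0 | 0 | 0 has moves (no moves)
Q's transition system — 12 states:
  n0 = a.(0 + 0 + 0 | 0) | a.(0 + 0 + 0 | 0) + (c.(0 + 0) + c.(0 | 0)) | c.(b.0 + c.0) has moves —a→ n1, —a→ n2, —c→ n3, —c→ n4, —c→ n5
  n1 = (0 + 0 + 0 | 0) | a.(0 + 0 + 0 | 0) has moves —a→ n6
  n2 = a.(0 + 0 + 0 | 0) | (0 + 0 + 0 | 0) has moves —a→ n6
  n3 = (0 + 0) | c.(b.0 + c.0) has moves —c→ n7
  n4 = (c.(0 + 0) + c.(0 | 0)) | (b.0 + c.0) has moves —b→ n8, —c→ n7, —c→ n8, —c→ n9
  n5 = 0 | 0 | c.(b.0 + c.0) has moves —c→ n9
  n6 = (0 + 0 + 0 | 0) | (0 + 0 + 0 | 0) has moves (no moves)
  n7 = (0 + 0) | (b.0 + c.0) has moves —b→ n10, —c→ n10
  n8 = (c.(0 + 0) + c.(0 | 0)) | 0 has moves —c→ n10, —c→ n11
  n9 = 0 | 0 | (b.0 + c.0) has moves —b→ n11, —c→ n11
  n10 = (0 + 0) | 0 has moves (no moves)
  n11 = 0 | 0 | 0 has moves (no moves)
Executing ac from P (initial set {m0}):
  [1] a ⇒ {m1}
  [2] c ⇒ {m6}
  P completes σ.
Executing ac from Q (initial set {n0}):
  [1] a ⇒ {n1, n2}
  [2] c ⇒ ∅  — Q cannot continue

ac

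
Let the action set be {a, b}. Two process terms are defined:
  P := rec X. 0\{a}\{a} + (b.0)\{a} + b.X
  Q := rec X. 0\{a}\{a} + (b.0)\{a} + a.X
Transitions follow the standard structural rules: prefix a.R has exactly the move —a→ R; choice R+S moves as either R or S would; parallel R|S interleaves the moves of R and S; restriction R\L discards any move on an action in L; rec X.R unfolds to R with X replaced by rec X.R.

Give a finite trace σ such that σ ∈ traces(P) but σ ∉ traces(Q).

bb

P's transition system — 2 states:
  m0 = rec X. 0\{a}\{a} + (b.0)\{a} + b.X :: ··b··> m0, ··b··> m1
  m1 = 0\{a} :: ·
Q's transition system — 2 states:
  n0 = rec X. 0\{a}\{a} + (b.0)\{a} + a.X :: ··a··> n0, ··b··> n1
  n1 = 0\{a} :: ·
Run σ = ⟨bb⟩ on P: start {m0}
  [1] b ⇒ {m0, m1}
  [2] b ⇒ {m0, m1}
  — P admits the full trace.
Run σ = ⟨bb⟩ on Q: start {n0}
  [1] b ⇒ {n1}
  [2] b ⇒ no successor for Q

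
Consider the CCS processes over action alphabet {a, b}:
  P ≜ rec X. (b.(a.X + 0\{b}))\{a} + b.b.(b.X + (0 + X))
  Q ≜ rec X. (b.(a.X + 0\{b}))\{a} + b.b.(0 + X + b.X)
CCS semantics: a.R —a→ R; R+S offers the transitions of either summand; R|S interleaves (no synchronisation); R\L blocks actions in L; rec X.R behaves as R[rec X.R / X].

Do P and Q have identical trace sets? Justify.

traces(P) = traces(Q)

P's transition system — 4 states:
  m0 = rec X. (b.(a.X + 0\{b}))\{a} + b.b.(b.X + (0 + X)) | —b→ m1, —b→ m2
  m1 = (a.(rec X. (b.(a.X + 0\{b}))\{a} + b.b.(b.X + (0 + X))) + 0\{b})\{a} | deadlocked
  m2 = b.(b.(rec X. (b.(a.X + 0\{b}))\{a} + b.b.(b.X + (0 + X))) + (0 + (rec X. (b.(a.X + 0\{b}))\{a} + b.b.(b.X + (0 + X))))) | —b→ m3
  m3 = b.(rec X. (b.(a.X + 0\{b}))\{a} + b.b.(b.X + (0 + X))) + (0 + (rec X. (b.(a.X + 0\{b}))\{a} + b.b.(b.X + (0 + X)))) | —b→ m0, —b→ m1, —b→ m2
Q's transition system — 4 states:
  n0 = rec X. (b.(a.X + 0\{b}))\{a} + b.b.(0 + X + b.X) | —b→ n1, —b→ n2
  n1 = (a.(rec X. (b.(a.X + 0\{b}))\{a} + b.b.(0 + X + b.X)) + 0\{b})\{a} | deadlocked
  n2 = b.(0 + (rec X. (b.(a.X + 0\{b}))\{a} + b.b.(0 + X + b.X)) + b.(rec X. (b.(a.X + 0\{b}))\{a} + b.b.(0 + X + b.X))) | —b→ n3
  n3 = 0 + (rec X. (b.(a.X + 0\{b}))\{a} + b.b.(0 + X + b.X)) + b.(rec X. (b.(a.X + 0\{b}))\{a} + b.b.(0 + X + b.X)) | —b→ n0, —b→ n1, —b→ n2
Partition-refinement fixed point:
  B0 = {m0, n0}
  B1 = {m1, n1}
  B2 = {m2, n2}
  B3 = {m3, n3}
m0 ∈ B0, n0 ∈ B0 → same block
Bisimilar ⇒ trace-equivalent.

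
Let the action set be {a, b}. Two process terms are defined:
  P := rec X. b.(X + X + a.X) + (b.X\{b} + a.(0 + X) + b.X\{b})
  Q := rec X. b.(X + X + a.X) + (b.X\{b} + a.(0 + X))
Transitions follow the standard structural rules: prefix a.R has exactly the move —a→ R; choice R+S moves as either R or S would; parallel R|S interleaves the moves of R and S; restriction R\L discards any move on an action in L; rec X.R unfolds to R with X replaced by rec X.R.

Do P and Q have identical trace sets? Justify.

YES

P's transition system — 5 states:
  m0 = rec X. b.(X + X + a.X) + (b.X\{b} + a.(0 + X) + b.X\{b}) has moves -a-> m1, -b-> m2, -b-> m3
  m1 = 0 + (rec X. b.(X + X + a.X) + (b.X\{b} + a.(0 + X) + b.X\{b})) has moves -a-> m1, -b-> m2, -b-> m3
  m2 = (rec X. b.(X + X + a.X) + (b.X\{b} + a.(0 + X) + b.X\{b})) + (rec X. b.(X + X + a.X) + (b.X\{b} + a.(0 + X) + b.X\{b})) + a.(rec X. b.(X + X + a.X) + (b.X\{b} + a.(0 + X) + b.X\{b})) has moves -a-> m0, -a-> m1, -b-> m2, -b-> m3
  m3 = (rec X. b.(X + X + a.X) + (b.X\{b} + a.(0 + X) + b.X\{b}))\{b} has moves -a-> m4
  m4 = (0 + (rec X. b.(X + X + a.X) + (b.X\{b} + a.(0 + X) + b.X\{b})))\{b} has moves -a-> m4
Q's transition system — 5 states:
  n0 = rec X. b.(X + X + a.X) + (b.X\{b} + a.(0 + X)) has moves -a-> n1, -b-> n2, -b-> n3
  n1 = 0 + (rec X. b.(X + X + a.X) + (b.X\{b} + a.(0 + X))) has moves -a-> n1, -b-> n2, -b-> n3
  n2 = (rec X. b.(X + X + a.X) + (b.X\{b} + a.(0 + X))) + (rec X. b.(X + X + a.X) + (b.X\{b} + a.(0 + X))) + a.(rec X. b.(X + X + a.X) + (b.X\{b} + a.(0 + X))) has moves -a-> n0, -a-> n1, -b-> n2, -b-> n3
  n3 = (rec X. b.(X + X + a.X) + (b.X\{b} + a.(0 + X)))\{b} has moves -a-> n4
  n4 = (0 + (rec X. b.(X + X + a.X) + (b.X\{b} + a.(0 + X))))\{b} has moves -a-> n4
Coarsest stable partition (strong bisimilarity classes):
  B0 = {m0, m1, m2, n0, n1, n2}
  B1 = {m3, m4, n3, n4}
m0 ∈ B0, n0 ∈ B0 → same block
Bisimilar ⇒ trace-equivalent.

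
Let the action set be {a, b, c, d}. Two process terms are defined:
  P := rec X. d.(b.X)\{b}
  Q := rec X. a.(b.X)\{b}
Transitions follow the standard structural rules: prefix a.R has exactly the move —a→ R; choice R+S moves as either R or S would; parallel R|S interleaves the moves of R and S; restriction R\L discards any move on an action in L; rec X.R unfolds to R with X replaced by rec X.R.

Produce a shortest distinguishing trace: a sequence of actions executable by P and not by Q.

P's transition system — 2 states:
  m0 = rec X. d.(b.X)\{b} has moves —d→ m1
  m1 = (b.(rec X. d.(b.X)\{b}))\{b} has moves deadlocked
Q's transition system — 2 states:
  n0 = rec X. a.(b.X)\{b} has moves —a→ n1
  n1 = (b.(rec X. a.(b.X)\{b}))\{b} has moves deadlocked
Run σ = ⟨d⟩ on P: start {m0}
  after d @ step 1: {m1}
  P completes σ.
Run σ = ⟨d⟩ on Q: start {n0}
  after d @ step 1: ∅ (Q stuck)

d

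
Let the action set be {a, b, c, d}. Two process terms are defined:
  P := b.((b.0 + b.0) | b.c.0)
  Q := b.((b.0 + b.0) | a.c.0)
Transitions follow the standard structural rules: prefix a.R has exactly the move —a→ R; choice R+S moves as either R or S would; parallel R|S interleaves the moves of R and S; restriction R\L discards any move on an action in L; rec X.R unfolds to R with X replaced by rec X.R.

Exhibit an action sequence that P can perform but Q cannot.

bbb

P's transition system — 7 states:
  m0 = b.((b.0 + b.0) | b.c.0) :: -b-> m1
  m1 = (b.0 + b.0) | b.c.0 :: -b-> m2, -b-> m3
  m2 = (b.0 + b.0) | c.0 :: -b-> m4, -c-> m5
  m3 = 0 | b.c.0 :: -b-> m4
  m4 = 0 | c.0 :: -c-> m6
  m5 = (b.0 + b.0) | 0 :: -b-> m6
  m6 = 0 | 0 :: deadlocked
Q's transition system — 7 states:
  n0 = b.((b.0 + b.0) | a.c.0) :: -b-> n1
  n1 = (b.0 + b.0) | a.c.0 :: -a-> n2, -b-> n3
  n2 = (b.0 + b.0) | c.0 :: -b-> n4, -c-> n5
  n3 = 0 | a.c.0 :: -a-> n4
  n4 = 0 | c.0 :: -c-> n6
  n5 = (b.0 + b.0) | 0 :: -b-> n6
  n6 = 0 | 0 :: deadlocked
Executing bbb from P (initial set {m0}):
  step 1 (b): {m1}
  step 2 (b): {m2, m3}
  step 3 (b): {m4}
  P completes σ.
Executing bbb from Q (initial set {n0}):
  step 1 (b): {n1}
  step 2 (b): {n3}
  step 3 (b): ∅  — Q cannot continue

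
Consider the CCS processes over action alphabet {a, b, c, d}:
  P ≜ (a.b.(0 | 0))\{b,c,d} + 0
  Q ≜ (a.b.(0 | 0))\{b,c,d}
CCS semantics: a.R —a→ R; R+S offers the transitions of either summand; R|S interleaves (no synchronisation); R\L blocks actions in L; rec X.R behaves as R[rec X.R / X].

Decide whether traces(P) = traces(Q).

trace-equivalent

Reachable graph of P (2 states):
  p0 = (a.b.(0 | 0))\{b,c,d} + 0 has moves —a→ p1
  p1 = (b.(0 | 0))\{b,c,d} has moves ·
Reachable graph of Q (2 states):
  q0 = (a.b.(0 | 0))\{b,c,d} has moves —a→ q1
  q1 = (b.(0 | 0))\{b,c,d} has moves ·
Coarsest stable partition (strong bisimilarity classes):
  B0 = {p0, q0}
  B1 = {p1, q1}
p0 ∈ B0, q0 ∈ B0 → same block
Bisimilar ⇒ trace-equivalent.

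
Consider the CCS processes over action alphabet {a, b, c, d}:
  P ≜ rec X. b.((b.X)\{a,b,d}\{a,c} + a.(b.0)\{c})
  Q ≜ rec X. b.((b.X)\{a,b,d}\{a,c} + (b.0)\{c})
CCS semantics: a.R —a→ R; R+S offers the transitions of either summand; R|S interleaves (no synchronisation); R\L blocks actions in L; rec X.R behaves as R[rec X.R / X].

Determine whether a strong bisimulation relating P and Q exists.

LTS(P): 4 reachable states
  p0 = rec X. b.((b.X)\{a,b,d}\{a,c} + a.(b.0)\{c}) :: —b→ p1
  p1 = (b.(rec X. b.((b.X)\{a,b,d}\{a,c} + a.(b.0)\{c})))\{a,b,d}\{a,c} + a.(b.0)\{c} :: —a→ p2
  p2 = (b.0)\{c} :: —b→ p3
  p3 = 0\{c} :: deadlocked
LTS(Q): 3 reachable states
  q0 = rec X. b.((b.X)\{a,b,d}\{a,c} + (b.0)\{c}) :: —b→ q1
  q1 = (b.(rec X. b.((b.X)\{a,b,d}\{a,c} + (b.0)\{c})))\{a,b,d}\{a,c} + (b.0)\{c} :: —b→ q2
  q2 = 0\{c} :: deadlocked
Partition-refinement fixed point:
  B0 = {p0}
  B1 = {p1}
  B2 = {p2, q1}
  B3 = {p3, q2}
  B4 = {q0}
p0 ∈ B0, q0 ∈ B4 → different blocks

P ≁ Q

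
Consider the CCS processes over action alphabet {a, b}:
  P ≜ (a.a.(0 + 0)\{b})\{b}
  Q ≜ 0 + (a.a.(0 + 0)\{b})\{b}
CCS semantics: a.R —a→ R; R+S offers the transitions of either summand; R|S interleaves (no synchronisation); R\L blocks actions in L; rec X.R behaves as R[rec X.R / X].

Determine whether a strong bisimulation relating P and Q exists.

P ~ Q

Reachable graph of P (3 states):
  p0 = (a.a.(0 + 0)\{b})\{b} :: -a-> p1
  p1 = (a.(0 + 0)\{b})\{b} :: -a-> p2
  p2 = (0 + 0)\{b}\{b} :: ∅
Reachable graph of Q (3 states):
  q0 = 0 + (a.a.(0 + 0)\{b})\{b} :: -a-> q1
  q1 = (a.(0 + 0)\{b})\{b} :: -a-> q2
  q2 = (0 + 0)\{b}\{b} :: ∅
Bisimilarity quotient blocks:
  B0 = {p0, q0}
  B1 = {p1, q1}
  B2 = {p2, q2}
p0 ∈ B0, q0 ∈ B0 → same block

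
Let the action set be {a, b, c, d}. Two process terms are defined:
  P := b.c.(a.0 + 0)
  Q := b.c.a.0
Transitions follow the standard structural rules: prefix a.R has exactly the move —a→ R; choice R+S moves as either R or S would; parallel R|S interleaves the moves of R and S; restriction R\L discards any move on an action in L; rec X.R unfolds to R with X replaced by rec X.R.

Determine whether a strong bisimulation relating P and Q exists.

Reachable graph of P (4 states):
  s0 = b.c.(a.0 + 0) ⊢ -b-> s1
  s1 = c.(a.0 + 0) ⊢ -c-> s2
  s2 = a.0 + 0 ⊢ -a-> s3
  s3 = 0 ⊢ deadlocked
Reachable graph of Q (4 states):
  t0 = b.c.a.0 ⊢ -b-> t1
  t1 = c.a.0 ⊢ -c-> t2
  t2 = a.0 ⊢ -a-> t3
  t3 = 0 ⊢ deadlocked
Partition-refinement fixed point:
  B0 = {s0, t0}
  B1 = {s1, t1}
  B2 = {s2, t2}
  B3 = {s3, t3}
s0 ∈ B0, t0 ∈ B0 → same block

bisimilar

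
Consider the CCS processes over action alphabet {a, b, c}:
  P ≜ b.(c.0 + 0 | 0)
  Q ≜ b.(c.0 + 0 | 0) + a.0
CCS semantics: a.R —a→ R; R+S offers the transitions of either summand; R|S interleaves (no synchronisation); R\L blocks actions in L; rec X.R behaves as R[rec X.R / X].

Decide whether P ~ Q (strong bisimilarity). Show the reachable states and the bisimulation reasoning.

not bisimilar

LTS(P): 3 reachable states
  m0 = b.(c.0 + 0 | 0) → --b--▸ m1
  m1 = c.0 + 0 | 0 → --c--▸ m2
  m2 = 0 → (no moves)
LTS(Q): 3 reachable states
  n0 = b.(c.0 + 0 | 0) + a.0 → --a--▸ n1, --b--▸ n2
  n1 = 0 → (no moves)
  n2 = c.0 + 0 | 0 → --c--▸ n1
Coarsest stable partition (strong bisimilarity classes):
  B0 = {m0}
  B1 = {m1, n2}
  B2 = {m2, n1}
  B3 = {n0}
m0 ∈ B0, n0 ∈ B3 → different blocks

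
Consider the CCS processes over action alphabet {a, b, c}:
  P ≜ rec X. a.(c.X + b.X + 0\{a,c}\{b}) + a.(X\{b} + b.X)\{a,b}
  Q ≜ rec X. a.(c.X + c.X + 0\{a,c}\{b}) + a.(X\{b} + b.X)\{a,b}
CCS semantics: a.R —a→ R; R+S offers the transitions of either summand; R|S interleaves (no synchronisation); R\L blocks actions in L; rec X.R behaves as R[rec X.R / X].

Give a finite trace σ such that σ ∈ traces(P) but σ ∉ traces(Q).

ab

Reachable graph of P (3 states):
  m0 = rec X. a.(c.X + b.X + 0\{a,c}\{b}) + a.(X\{b} + b.X)\{a,b} → —a→ m1, —a→ m2
  m1 = ((rec X. a.(c.X + b.X + 0\{a,c}\{b}) + a.(X\{b} + b.X)\{a,b})\{b} + b.(rec X. a.(c.X + b.X + 0\{a,c}\{b}) + a.(X\{b} + b.X)\{a,b}))\{a,b} → (no moves)
  m2 = c.(rec X. a.(c.X + b.X + 0\{a,c}\{b}) + a.(X\{b} + b.X)\{a,b}) + b.(rec X. a.(c.X + b.X + 0\{a,c}\{b}) + a.(X\{b} + b.X)\{a,b}) + 0\{a,c}\{b} → —b→ m0, —c→ m0
Reachable graph of Q (3 states):
  n0 = rec X. a.(c.X + c.X + 0\{a,c}\{b}) + a.(X\{b} + b.X)\{a,b} → —a→ n1, —a→ n2
  n1 = ((rec X. a.(c.X + c.X + 0\{a,c}\{b}) + a.(X\{b} + b.X)\{a,b})\{b} + b.(rec X. a.(c.X + c.X + 0\{a,c}\{b}) + a.(X\{b} + b.X)\{a,b}))\{a,b} → (no moves)
  n2 = c.(rec X. a.(c.X + c.X + 0\{a,c}\{b}) + a.(X\{b} + b.X)\{a,b}) + c.(rec X. a.(c.X + c.X + 0\{a,c}\{b}) + a.(X\{b} + b.X)\{a,b}) + 0\{a,c}\{b} → —c→ n0
Trace ⟨ab⟩ through P, begin at {m0}:
  after a @ step 1: {m1, m2}
  after b @ step 2: {m0}
  — P admits the full trace.
Trace ⟨ab⟩ through Q, begin at {n0}:
  after a @ step 1: {n1, n2}
  after b @ step 2: no successor for Q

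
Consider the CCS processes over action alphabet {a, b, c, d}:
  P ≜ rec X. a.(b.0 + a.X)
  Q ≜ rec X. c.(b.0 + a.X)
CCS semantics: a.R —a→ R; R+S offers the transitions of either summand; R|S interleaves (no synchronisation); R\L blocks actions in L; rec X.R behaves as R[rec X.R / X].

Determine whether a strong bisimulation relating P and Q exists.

LTS(P): 3 reachable states
  p0 = rec X. a.(b.0 + a.X) has moves --a--▸ p1
  p1 = b.0 + a.(rec X. a.(b.0 + a.X)) has moves --a--▸ p0, --b--▸ p2
  p2 = 0 has moves stopped
LTS(Q): 3 reachable states
  q0 = rec X. c.(b.0 + a.X) has moves --c--▸ q1
  q1 = b.0 + a.(rec X. c.(b.0 + a.X)) has moves --a--▸ q0, --b--▸ q2
  q2 = 0 has moves stopped
Coarsest stable partition (strong bisimilarity classes):
  B0 = {p0}
  B1 = {p1}
  B2 = {p2, q2}
  B3 = {q0}
  B4 = {q1}
p0 ∈ B0, q0 ∈ B3 → different blocks

NO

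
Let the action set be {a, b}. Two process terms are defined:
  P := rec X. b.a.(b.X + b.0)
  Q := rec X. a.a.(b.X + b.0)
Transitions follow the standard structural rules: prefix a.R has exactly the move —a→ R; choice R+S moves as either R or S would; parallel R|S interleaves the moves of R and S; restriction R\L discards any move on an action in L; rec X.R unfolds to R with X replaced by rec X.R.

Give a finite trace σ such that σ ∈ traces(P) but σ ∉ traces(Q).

LTS(P): 4 reachable states
  u0 = rec X. b.a.(b.X + b.0) :: ··b··> u1
  u1 = a.(b.(rec X. b.a.(b.X + b.0)) + b.0) :: ··a··> u2
  u2 = b.(rec X. b.a.(b.X + b.0)) + b.0 :: ··b··> u0, ··b··> u3
  u3 = 0 :: ·
LTS(Q): 4 reachable states
  v0 = rec X. a.a.(b.X + b.0) :: ··a··> v1
  v1 = a.(b.(rec X. a.a.(b.X + b.0)) + b.0) :: ··a··> v2
  v2 = b.(rec X. a.a.(b.X + b.0)) + b.0 :: ··b··> v0, ··b··> v3
  v3 = 0 :: ·
Run σ = ⟨b⟩ on P: start {u0}
  [1] b ⇒ {u1}
  — P admits the full trace.
Run σ = ⟨b⟩ on Q: start {v0}
  [1] b ⇒ ∅  — Q cannot continue

b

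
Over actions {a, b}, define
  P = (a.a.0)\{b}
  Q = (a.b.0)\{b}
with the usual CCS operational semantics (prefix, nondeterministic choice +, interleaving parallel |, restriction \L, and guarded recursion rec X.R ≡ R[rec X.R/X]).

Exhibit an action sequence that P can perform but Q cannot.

aa

Reachable graph of P (3 states):
  p0 = (a.a.0)\{b} :: --a--▸ p1
  p1 = (a.0)\{b} :: --a--▸ p2
  p2 = 0\{b} :: ∅
Reachable graph of Q (2 states):
  q0 = (a.b.0)\{b} :: --a--▸ q1
  q1 = (b.0)\{b} :: ∅
Run σ = ⟨aa⟩ on P: start {p0}
  [1] a ⇒ {p1}
  [2] a ⇒ {p2}
  P completes σ.
Run σ = ⟨aa⟩ on Q: start {q0}
  [1] a ⇒ {q1}
  [2] a ⇒ no successor for Q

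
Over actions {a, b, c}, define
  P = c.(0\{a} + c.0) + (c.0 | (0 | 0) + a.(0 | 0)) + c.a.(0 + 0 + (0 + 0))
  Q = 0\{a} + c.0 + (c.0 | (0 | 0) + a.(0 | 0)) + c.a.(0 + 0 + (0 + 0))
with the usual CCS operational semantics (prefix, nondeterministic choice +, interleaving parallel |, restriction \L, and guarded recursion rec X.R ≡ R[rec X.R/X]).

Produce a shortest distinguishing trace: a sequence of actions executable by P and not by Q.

LTS(P): 7 reachable states
  p0 = c.(0\{a} + c.0) + (c.0 | (0 | 0) + a.(0 | 0)) + c.a.(0 + 0 + (0 + 0)) | —a→ p1, —c→ p2, —c→ p3, —c→ p4
  p1 = 0 | 0 | deadlocked
  p2 = 0 | (0 | 0) | deadlocked
  p3 = 0\{a} + c.0 | —c→ p5
  p4 = a.(0 + 0 + (0 + 0)) | —a→ p6
  p5 = 0 | deadlocked
  p6 = 0 + 0 + (0 + 0) | deadlocked
LTS(Q): 6 reachable states
  q0 = 0\{a} + c.0 + (c.0 | (0 | 0) + a.(0 | 0)) + c.a.(0 + 0 + (0 + 0)) | —a→ q1, —c→ q2, —c→ q3, —c→ q4
  q1 = 0 | 0 | deadlocked
  q2 = 0 | deadlocked
  q3 = 0 | (0 | 0) | deadlocked
  q4 = a.(0 + 0 + (0 + 0)) | —a→ q5
  q5 = 0 + 0 + (0 + 0) | deadlocked
Run σ = ⟨cc⟩ on P: start {p0}
  after c @ step 1: {p2, p3, p4}
  after c @ step 2: {p5}
  P completes σ.
Run σ = ⟨cc⟩ on Q: start {q0}
  after c @ step 1: {q2, q3, q4}
  after c @ step 2: ∅  — Q cannot continue

cc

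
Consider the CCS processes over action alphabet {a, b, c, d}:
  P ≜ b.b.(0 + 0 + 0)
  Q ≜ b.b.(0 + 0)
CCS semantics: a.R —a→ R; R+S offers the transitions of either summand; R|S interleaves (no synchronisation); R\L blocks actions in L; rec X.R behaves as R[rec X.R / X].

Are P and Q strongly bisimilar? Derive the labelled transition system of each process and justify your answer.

LTS(P): 3 reachable states
  p0 = b.b.(0 + 0 + 0) has moves ··b··> p1
  p1 = b.(0 + 0 + 0) has moves ··b··> p2
  p2 = 0 + 0 + 0 has moves ·
LTS(Q): 3 reachable states
  q0 = b.b.(0 + 0) has moves ··b··> q1
  q1 = b.(0 + 0) has moves ··b··> q2
  q2 = 0 + 0 has moves ·
Partition-refinement fixed point:
  B0 = {p0, q0}
  B1 = {p1, q1}
  B2 = {p2, q2}
p0 ∈ B0, q0 ∈ B0 → same block

bisimilar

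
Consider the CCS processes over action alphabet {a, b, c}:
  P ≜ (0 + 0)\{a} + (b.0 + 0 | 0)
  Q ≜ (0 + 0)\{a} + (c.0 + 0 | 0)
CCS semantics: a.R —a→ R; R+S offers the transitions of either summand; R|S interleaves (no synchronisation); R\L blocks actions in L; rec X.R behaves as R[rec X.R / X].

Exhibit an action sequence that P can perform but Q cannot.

b

P's transition system — 2 states:
  u0 = (0 + 0)\{a} + (b.0 + 0 | 0) has moves —b→ u1
  u1 = 0 has moves ·
Q's transition system — 2 states:
  v0 = (0 + 0)\{a} + (c.0 + 0 | 0) has moves —c→ v1
  v1 = 0 has moves ·
Trace ⟨b⟩ through P, begin at {u0}:
  step 1 (b): {u1}
  P completes σ.
Trace ⟨b⟩ through Q, begin at {v0}:
  step 1 (b): ∅  — Q cannot continue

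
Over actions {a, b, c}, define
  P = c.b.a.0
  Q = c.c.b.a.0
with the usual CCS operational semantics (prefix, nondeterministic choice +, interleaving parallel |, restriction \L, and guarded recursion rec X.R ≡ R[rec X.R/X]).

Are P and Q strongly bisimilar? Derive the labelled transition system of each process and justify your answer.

P ≁ Q

LTS(P): 4 reachable states
  s0 = c.b.a.0 ⊢ =c=> s1
  s1 = b.a.0 ⊢ =b=> s2
  s2 = a.0 ⊢ =a=> s3
  s3 = 0 ⊢ ∅
LTS(Q): 5 reachable states
  t0 = c.c.b.a.0 ⊢ =c=> t1
  t1 = c.b.a.0 ⊢ =c=> t2
  t2 = b.a.0 ⊢ =b=> t3
  t3 = a.0 ⊢ =a=> t4
  t4 = 0 ⊢ ∅
Partition-refinement fixed point:
  B0 = {s0, t1}
  B1 = {s1, t2}
  B2 = {s2, t3}
  B3 = {s3, t4}
  B4 = {t0}
s0 ∈ B0, t0 ∈ B4 → different blocks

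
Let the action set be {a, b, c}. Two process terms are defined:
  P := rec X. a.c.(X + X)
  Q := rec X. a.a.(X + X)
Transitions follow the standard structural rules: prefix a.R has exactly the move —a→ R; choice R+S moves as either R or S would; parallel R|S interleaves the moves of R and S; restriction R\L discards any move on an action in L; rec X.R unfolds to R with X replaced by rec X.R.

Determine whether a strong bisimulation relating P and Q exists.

P's transition system — 3 states:
  s0 = rec X. a.c.(X + X) → =a=> s1
  s1 = c.((rec X. a.c.(X + X)) + (rec X. a.c.(X + X))) → =c=> s2
  s2 = (rec X. a.c.(X + X)) + (rec X. a.c.(X + X)) → =a=> s1
Q's transition system — 3 states:
  t0 = rec X. a.a.(X + X) → =a=> t1
  t1 = a.((rec X. a.a.(X + X)) + (rec X. a.a.(X + X))) → =a=> t2
  t2 = (rec X. a.a.(X + X)) + (rec X. a.a.(X + X)) → =a=> t1
Coarsest stable partition (strong bisimilarity classes):
  B0 = {s0, s2}
  B1 = {s1}
  B2 = {t0, t1, t2}
s0 ∈ B0, t0 ∈ B2 → different blocks

NO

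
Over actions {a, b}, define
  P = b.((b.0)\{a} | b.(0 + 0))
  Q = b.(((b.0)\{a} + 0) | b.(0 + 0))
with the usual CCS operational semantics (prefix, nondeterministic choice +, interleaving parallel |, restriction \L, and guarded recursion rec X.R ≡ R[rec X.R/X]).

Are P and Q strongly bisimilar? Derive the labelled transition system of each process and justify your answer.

Reachable graph of P (5 states):
  p0 = b.((b.0)\{a} | b.(0 + 0)) → —b→ p1
  p1 = (b.0)\{a} | b.(0 + 0) → —b→ p2, —b→ p3
  p2 = (b.0)\{a} | (0 + 0) → —b→ p4
  p3 = 0\{a} | b.(0 + 0) → —b→ p4
  p4 = 0\{a} | (0 + 0) → ·
Reachable graph of Q (5 states):
  q0 = b.(((b.0)\{a} + 0) | b.(0 + 0)) → —b→ q1
  q1 = ((b.0)\{a} + 0) | b.(0 + 0) → —b→ q2, —b→ q3
  q2 = ((b.0)\{a} + 0) | (0 + 0) → —b→ q4
  q3 = 0\{a} | b.(0 + 0) → —b→ q4
  q4 = 0\{a} | (0 + 0) → ·
Coarsest stable partition (strong bisimilarity classes):
  B0 = {p0, q0}
  B1 = {p1, q1}
  B2 = {p2, p3, q2, q3}
  B3 = {p4, q4}
p0 ∈ B0, q0 ∈ B0 → same block

P ~ Q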